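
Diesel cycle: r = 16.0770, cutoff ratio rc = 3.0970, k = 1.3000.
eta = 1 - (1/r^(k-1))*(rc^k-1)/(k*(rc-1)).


r^(k-1) = 2.3007
rc^k = 4.3473
eta = 0.4663 = 46.6301%

46.6301%


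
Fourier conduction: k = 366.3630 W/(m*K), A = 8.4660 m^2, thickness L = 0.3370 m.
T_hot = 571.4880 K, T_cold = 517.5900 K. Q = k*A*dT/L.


dT = 53.8980 K
Q = 366.3630 * 8.4660 * 53.8980 / 0.3370 = 496058.1850 W

496058.1850 W


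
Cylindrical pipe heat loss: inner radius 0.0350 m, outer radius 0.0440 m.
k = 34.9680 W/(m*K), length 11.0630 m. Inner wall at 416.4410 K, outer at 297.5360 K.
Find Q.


dT = 118.9050 K
ln(ro/ri) = 0.2288
Q = 2*pi*34.9680*11.0630*118.9050 / 0.2288 = 1262957.5929 W

1262957.5929 W


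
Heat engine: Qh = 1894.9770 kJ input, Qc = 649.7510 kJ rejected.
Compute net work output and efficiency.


W = 1894.9770 - 649.7510 = 1245.2260 kJ
eta = 1245.2260 / 1894.9770 = 0.6571 = 65.7119%

W = 1245.2260 kJ, eta = 65.7119%


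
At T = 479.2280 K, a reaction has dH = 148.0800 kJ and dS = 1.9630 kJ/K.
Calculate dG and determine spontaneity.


T*dS = 479.2280 * 1.9630 = 940.7246 kJ
dG = 148.0800 - 940.7246 = -792.6446 kJ (spontaneous)

dG = -792.6446 kJ, spontaneous


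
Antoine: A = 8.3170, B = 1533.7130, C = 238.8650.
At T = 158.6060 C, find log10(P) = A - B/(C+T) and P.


C+T = 397.4710
B/(C+T) = 3.8587
log10(P) = 8.3170 - 3.8587 = 4.4583
P = 10^4.4583 = 28729.0326 mmHg

28729.0326 mmHg


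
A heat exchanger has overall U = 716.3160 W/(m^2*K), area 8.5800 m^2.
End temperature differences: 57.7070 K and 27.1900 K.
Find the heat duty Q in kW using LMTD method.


LMTD = 40.5526 K
Q = 716.3160 * 8.5800 * 40.5526 = 249235.7901 W = 249.2358 kW

249.2358 kW


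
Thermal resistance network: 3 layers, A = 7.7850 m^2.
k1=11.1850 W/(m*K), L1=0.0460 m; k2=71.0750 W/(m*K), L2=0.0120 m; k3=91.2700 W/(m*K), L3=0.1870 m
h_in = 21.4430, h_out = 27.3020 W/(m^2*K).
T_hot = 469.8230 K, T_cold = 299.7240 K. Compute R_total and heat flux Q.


R_conv_in = 1/(21.4430*7.7850) = 0.0060
R_1 = 0.0460/(11.1850*7.7850) = 0.0005
R_2 = 0.0120/(71.0750*7.7850) = 2.1687e-05
R_3 = 0.1870/(91.2700*7.7850) = 0.0003
R_conv_out = 1/(27.3020*7.7850) = 0.0047
R_total = 0.0115 K/W
Q = 170.0990 / 0.0115 = 14780.4085 W

R_total = 0.0115 K/W, Q = 14780.4085 W


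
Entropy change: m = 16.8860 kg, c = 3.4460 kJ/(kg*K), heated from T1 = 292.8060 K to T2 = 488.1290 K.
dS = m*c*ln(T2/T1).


T2/T1 = 1.6671
ln(T2/T1) = 0.5111
dS = 16.8860 * 3.4460 * 0.5111 = 29.7387 kJ/K

29.7387 kJ/K


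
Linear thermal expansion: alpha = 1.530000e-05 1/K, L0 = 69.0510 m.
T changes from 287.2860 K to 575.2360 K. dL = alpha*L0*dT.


dT = 287.9500 K
dL = 1.530000e-05 * 69.0510 * 287.9500 = 0.304214 m
L_final = 69.355214 m

dL = 0.304214 m


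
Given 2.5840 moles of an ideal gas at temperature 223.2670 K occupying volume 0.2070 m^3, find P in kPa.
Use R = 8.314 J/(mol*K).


P = nRT/V = 2.5840 * 8.314 * 223.2670 / 0.2070
= 4796.5289 / 0.2070 = 23171.6372 Pa = 23.1716 kPa

23.1716 kPa


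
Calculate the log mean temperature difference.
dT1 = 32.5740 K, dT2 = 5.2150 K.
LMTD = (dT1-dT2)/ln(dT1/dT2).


dT1/dT2 = 6.2462
ln(dT1/dT2) = 1.8320
LMTD = 27.3590 / 1.8320 = 14.9342 K

14.9342 K


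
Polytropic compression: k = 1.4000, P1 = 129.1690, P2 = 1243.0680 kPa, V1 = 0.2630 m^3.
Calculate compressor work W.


(k-1)/k = 0.2857
(P2/P1)^exp = 1.9096
W = 3.5000 * 129.1690 * 0.2630 * (1.9096 - 1) = 108.1572 kJ

108.1572 kJ


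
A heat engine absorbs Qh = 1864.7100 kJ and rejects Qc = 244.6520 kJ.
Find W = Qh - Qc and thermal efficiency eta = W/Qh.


W = 1864.7100 - 244.6520 = 1620.0580 kJ
eta = 1620.0580 / 1864.7100 = 0.8688 = 86.8799%

W = 1620.0580 kJ, eta = 86.8799%


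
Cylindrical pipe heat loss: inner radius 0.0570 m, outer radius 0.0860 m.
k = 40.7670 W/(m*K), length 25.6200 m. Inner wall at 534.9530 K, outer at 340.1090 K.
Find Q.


dT = 194.8440 K
ln(ro/ri) = 0.4113
Q = 2*pi*40.7670*25.6200*194.8440 / 0.4113 = 3108853.5782 W

3108853.5782 W


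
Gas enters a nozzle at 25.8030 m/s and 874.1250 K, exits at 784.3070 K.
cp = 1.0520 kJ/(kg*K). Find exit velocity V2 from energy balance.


dT = 89.8180 K
2*cp*1000*dT = 188977.0720
V1^2 = 665.7948
V2 = sqrt(189642.8668) = 435.4800 m/s

435.4800 m/s


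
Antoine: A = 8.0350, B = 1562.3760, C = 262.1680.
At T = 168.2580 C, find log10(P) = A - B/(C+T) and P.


C+T = 430.4260
B/(C+T) = 3.6298
log10(P) = 8.0350 - 3.6298 = 4.4052
P = 10^4.4052 = 25419.2957 mmHg

25419.2957 mmHg


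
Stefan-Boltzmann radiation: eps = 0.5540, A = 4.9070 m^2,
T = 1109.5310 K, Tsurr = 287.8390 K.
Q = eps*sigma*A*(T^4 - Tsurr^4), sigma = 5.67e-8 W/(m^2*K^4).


T^4 = 1.5155e+12
Tsurr^4 = 6.8643e+09
Q = 0.5540 * 5.67e-8 * 4.9070 * 1.5086e+12 = 232538.6156 W

232538.6156 W


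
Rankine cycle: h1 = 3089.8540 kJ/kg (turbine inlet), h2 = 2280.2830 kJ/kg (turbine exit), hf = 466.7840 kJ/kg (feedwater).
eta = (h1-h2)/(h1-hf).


W = 809.5710 kJ/kg
Q_in = 2623.0700 kJ/kg
eta = 0.3086 = 30.8635%

eta = 30.8635%


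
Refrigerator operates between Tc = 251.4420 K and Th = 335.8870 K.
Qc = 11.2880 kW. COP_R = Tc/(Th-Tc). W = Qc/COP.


COP = 251.4420 / 84.4450 = 2.9776
W = 11.2880 / 2.9776 = 3.7910 kW

COP = 2.9776, W = 3.7910 kW


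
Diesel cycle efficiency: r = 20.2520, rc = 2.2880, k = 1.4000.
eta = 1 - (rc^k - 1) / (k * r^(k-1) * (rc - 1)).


r^(k-1) = 3.3311
rc^k = 3.1859
eta = 0.6361 = 63.6078%

63.6078%


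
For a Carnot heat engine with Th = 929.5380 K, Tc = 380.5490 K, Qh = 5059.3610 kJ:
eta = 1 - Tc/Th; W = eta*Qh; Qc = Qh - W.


eta = 1 - 380.5490/929.5380 = 0.5906
W = 0.5906 * 5059.3610 = 2988.0796 kJ
Qc = 5059.3610 - 2988.0796 = 2071.2814 kJ

eta = 59.0604%, W = 2988.0796 kJ, Qc = 2071.2814 kJ


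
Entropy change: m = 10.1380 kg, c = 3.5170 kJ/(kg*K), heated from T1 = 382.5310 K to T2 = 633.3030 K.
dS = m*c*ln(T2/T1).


T2/T1 = 1.6556
ln(T2/T1) = 0.5041
dS = 10.1380 * 3.5170 * 0.5041 = 17.9753 kJ/K

17.9753 kJ/K


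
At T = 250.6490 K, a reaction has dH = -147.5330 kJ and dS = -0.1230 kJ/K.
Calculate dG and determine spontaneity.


T*dS = 250.6490 * -0.1230 = -30.8298 kJ
dG = -147.5330 + 30.8298 = -116.7032 kJ (spontaneous)

dG = -116.7032 kJ, spontaneous


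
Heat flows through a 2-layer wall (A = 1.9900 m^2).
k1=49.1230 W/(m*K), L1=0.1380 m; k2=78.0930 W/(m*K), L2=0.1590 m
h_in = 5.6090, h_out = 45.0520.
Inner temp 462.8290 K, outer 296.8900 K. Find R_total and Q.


R_conv_in = 1/(5.6090*1.9900) = 0.0896
R_1 = 0.1380/(49.1230*1.9900) = 0.0014
R_2 = 0.1590/(78.0930*1.9900) = 0.0010
R_conv_out = 1/(45.0520*1.9900) = 0.0112
R_total = 0.1032 K/W
Q = 165.9390 / 0.1032 = 1608.2588 W

R_total = 0.1032 K/W, Q = 1608.2588 W


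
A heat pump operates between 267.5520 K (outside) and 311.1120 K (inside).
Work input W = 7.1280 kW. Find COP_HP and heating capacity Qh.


COP = 311.1120 / 43.5600 = 7.1421
Qh = 7.1421 * 7.1280 = 50.9092 kW

COP = 7.1421, Qh = 50.9092 kW


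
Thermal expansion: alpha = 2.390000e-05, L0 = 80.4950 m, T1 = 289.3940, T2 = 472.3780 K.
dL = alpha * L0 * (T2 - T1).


dT = 182.9840 K
dL = 2.390000e-05 * 80.4950 * 182.9840 = 0.352030 m
L_final = 80.847030 m

dL = 0.352030 m


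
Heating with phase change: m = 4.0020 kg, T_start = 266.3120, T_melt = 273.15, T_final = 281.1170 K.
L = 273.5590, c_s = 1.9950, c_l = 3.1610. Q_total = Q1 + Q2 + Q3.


Q1 (sensible, solid) = 4.0020 * 1.9950 * 6.8380 = 54.5945 kJ
Q2 (latent) = 4.0020 * 273.5590 = 1094.7831 kJ
Q3 (sensible, liquid) = 4.0020 * 3.1610 * 7.9670 = 100.7851 kJ
Q_total = 1250.1628 kJ

1250.1628 kJ


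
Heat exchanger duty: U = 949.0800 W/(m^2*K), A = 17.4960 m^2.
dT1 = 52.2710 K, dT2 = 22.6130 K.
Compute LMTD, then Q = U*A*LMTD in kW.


LMTD = 35.3949 K
Q = 949.0800 * 17.4960 * 35.3949 = 587736.3807 W = 587.7364 kW

587.7364 kW


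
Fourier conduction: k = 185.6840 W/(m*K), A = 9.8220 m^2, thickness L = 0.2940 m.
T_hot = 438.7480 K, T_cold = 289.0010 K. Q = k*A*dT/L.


dT = 149.7470 K
Q = 185.6840 * 9.8220 * 149.7470 / 0.2940 = 928934.7577 W

928934.7577 W


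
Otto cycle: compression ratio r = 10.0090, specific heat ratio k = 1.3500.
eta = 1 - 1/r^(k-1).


r^(k-1) = 2.2394
eta = 1 - 1/2.2394 = 0.5535 = 55.3457%

55.3457%


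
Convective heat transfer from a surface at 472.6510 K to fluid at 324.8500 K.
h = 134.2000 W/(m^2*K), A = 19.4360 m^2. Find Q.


dT = 147.8010 K
Q = 134.2000 * 19.4360 * 147.8010 = 385511.0037 W

385511.0037 W


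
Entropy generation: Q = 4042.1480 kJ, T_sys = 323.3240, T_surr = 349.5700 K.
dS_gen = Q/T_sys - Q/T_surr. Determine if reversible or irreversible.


dS_sys = 4042.1480/323.3240 = 12.5018 kJ/K
dS_surr = -4042.1480/349.5700 = -11.5632 kJ/K
dS_gen = 12.5018 - 11.5632 = 0.9386 kJ/K (irreversible)

dS_gen = 0.9386 kJ/K, irreversible


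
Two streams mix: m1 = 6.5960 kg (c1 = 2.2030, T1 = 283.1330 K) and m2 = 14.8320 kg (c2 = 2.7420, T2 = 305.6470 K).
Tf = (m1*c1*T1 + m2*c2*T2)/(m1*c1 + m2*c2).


num = 16544.6652
den = 55.2003
Tf = 299.7204 K

299.7204 K


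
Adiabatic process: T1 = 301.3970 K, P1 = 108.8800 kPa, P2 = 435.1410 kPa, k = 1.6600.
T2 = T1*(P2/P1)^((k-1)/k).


(k-1)/k = 0.3976
(P2/P1)^exp = 1.7347
T2 = 301.3970 * 1.7347 = 522.8316 K

522.8316 K


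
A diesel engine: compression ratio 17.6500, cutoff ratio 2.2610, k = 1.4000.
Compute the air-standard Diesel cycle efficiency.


r^(k-1) = 3.1528
rc^k = 3.1334
eta = 0.6167 = 61.6700%

61.6700%


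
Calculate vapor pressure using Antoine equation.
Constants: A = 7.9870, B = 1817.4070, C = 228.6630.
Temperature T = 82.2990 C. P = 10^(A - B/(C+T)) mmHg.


C+T = 310.9620
B/(C+T) = 5.8445
log10(P) = 7.9870 - 5.8445 = 2.1425
P = 10^2.1425 = 138.8460 mmHg

138.8460 mmHg


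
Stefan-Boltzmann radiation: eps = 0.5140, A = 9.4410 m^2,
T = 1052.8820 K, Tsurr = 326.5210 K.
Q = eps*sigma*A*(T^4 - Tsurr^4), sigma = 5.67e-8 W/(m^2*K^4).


T^4 = 1.2289e+12
Tsurr^4 = 1.1367e+10
Q = 0.5140 * 5.67e-8 * 9.4410 * 1.2175e+12 = 335001.8542 W

335001.8542 W


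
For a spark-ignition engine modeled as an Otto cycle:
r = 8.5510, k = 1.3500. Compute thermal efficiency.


r^(k-1) = 2.1194
eta = 1 - 1/2.1194 = 0.5282 = 52.8161%

52.8161%


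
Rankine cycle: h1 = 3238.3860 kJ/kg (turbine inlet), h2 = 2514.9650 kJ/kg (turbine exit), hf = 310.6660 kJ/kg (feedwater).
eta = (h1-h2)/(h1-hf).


W = 723.4210 kJ/kg
Q_in = 2927.7200 kJ/kg
eta = 0.2471 = 24.7094%

eta = 24.7094%


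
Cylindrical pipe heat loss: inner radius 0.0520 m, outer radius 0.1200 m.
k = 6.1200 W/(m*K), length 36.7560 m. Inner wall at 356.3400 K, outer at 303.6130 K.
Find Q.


dT = 52.7270 K
ln(ro/ri) = 0.8362
Q = 2*pi*6.1200*36.7560*52.7270 / 0.8362 = 89116.3706 W

89116.3706 W


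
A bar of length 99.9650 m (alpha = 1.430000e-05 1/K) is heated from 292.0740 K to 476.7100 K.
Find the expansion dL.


dT = 184.6360 K
dL = 1.430000e-05 * 99.9650 * 184.6360 = 0.263937 m
L_final = 100.228937 m

dL = 0.263937 m


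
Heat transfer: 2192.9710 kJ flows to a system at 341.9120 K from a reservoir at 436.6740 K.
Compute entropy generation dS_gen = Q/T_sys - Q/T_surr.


dS_sys = 2192.9710/341.9120 = 6.4138 kJ/K
dS_surr = -2192.9710/436.6740 = -5.0220 kJ/K
dS_gen = 6.4138 - 5.0220 = 1.3919 kJ/K (irreversible)

dS_gen = 1.3919 kJ/K, irreversible


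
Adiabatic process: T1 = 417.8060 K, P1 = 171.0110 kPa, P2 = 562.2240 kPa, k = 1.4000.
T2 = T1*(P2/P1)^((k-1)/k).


(k-1)/k = 0.2857
(P2/P1)^exp = 1.4050
T2 = 417.8060 * 1.4050 = 587.0245 K

587.0245 K


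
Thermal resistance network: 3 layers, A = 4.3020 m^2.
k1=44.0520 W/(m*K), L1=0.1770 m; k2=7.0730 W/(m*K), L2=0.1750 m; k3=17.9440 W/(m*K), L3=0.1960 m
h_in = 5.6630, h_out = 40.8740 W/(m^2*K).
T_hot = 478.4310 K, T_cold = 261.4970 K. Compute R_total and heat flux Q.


R_conv_in = 1/(5.6630*4.3020) = 0.0410
R_1 = 0.1770/(44.0520*4.3020) = 0.0009
R_2 = 0.1750/(7.0730*4.3020) = 0.0058
R_3 = 0.1960/(17.9440*4.3020) = 0.0025
R_conv_out = 1/(40.8740*4.3020) = 0.0057
R_total = 0.0560 K/W
Q = 216.9340 / 0.0560 = 3876.7002 W

R_total = 0.0560 K/W, Q = 3876.7002 W


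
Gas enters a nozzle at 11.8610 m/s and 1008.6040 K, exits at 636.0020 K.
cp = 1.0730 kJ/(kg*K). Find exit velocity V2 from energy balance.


dT = 372.6020 K
2*cp*1000*dT = 799603.8920
V1^2 = 140.6833
V2 = sqrt(799744.5753) = 894.2844 m/s

894.2844 m/s


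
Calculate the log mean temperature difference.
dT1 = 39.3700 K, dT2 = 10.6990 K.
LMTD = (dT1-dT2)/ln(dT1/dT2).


dT1/dT2 = 3.6798
ln(dT1/dT2) = 1.3029
LMTD = 28.6710 / 1.3029 = 22.0063 K

22.0063 K


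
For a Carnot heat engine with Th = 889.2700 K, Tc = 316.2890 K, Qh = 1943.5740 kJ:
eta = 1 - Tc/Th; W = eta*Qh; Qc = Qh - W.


eta = 1 - 316.2890/889.2700 = 0.6443
W = 0.6443 * 1943.5740 = 1252.2979 kJ
Qc = 1943.5740 - 1252.2979 = 691.2761 kJ

eta = 64.4327%, W = 1252.2979 kJ, Qc = 691.2761 kJ


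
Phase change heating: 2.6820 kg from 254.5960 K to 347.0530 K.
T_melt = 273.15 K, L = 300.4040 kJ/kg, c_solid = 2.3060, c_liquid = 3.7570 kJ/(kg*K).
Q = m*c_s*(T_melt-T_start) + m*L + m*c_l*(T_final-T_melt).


Q1 (sensible, solid) = 2.6820 * 2.3060 * 18.5540 = 114.7508 kJ
Q2 (latent) = 2.6820 * 300.4040 = 805.6835 kJ
Q3 (sensible, liquid) = 2.6820 * 3.7570 * 73.9030 = 744.6669 kJ
Q_total = 1665.1012 kJ

1665.1012 kJ


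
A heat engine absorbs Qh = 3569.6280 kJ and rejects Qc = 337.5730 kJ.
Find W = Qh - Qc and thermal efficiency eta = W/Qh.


W = 3569.6280 - 337.5730 = 3232.0550 kJ
eta = 3232.0550 / 3569.6280 = 0.9054 = 90.5432%

W = 3232.0550 kJ, eta = 90.5432%


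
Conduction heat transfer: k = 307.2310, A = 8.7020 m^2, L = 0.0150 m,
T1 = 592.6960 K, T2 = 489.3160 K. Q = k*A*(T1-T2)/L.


dT = 103.3800 K
Q = 307.2310 * 8.7020 * 103.3800 / 0.0150 = 1.8426e+07 W

1.8426e+07 W


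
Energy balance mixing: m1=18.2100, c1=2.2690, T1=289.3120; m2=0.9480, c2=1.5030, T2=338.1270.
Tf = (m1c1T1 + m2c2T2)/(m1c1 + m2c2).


num = 12435.7132
den = 42.7433
Tf = 290.9392 K

290.9392 K


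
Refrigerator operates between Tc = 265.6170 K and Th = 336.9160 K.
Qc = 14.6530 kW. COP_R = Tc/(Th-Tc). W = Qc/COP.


COP = 265.6170 / 71.2990 = 3.7254
W = 14.6530 / 3.7254 = 3.9333 kW

COP = 3.7254, W = 3.9333 kW


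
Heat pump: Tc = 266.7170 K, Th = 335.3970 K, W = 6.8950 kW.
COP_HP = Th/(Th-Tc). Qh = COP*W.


COP = 335.3970 / 68.6800 = 4.8835
Qh = 4.8835 * 6.8950 = 33.6716 kW

COP = 4.8835, Qh = 33.6716 kW


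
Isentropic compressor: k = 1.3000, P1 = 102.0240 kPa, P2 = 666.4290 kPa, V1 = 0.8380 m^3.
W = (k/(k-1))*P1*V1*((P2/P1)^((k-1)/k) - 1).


(k-1)/k = 0.2308
(P2/P1)^exp = 1.5420
W = 4.3333 * 102.0240 * 0.8380 * (1.5420 - 1) = 200.8077 kJ

200.8077 kJ


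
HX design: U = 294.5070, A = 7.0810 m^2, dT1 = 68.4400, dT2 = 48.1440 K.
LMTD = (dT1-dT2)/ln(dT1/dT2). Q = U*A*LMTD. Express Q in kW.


LMTD = 57.6983 K
Q = 294.5070 * 7.0810 * 57.6983 = 120324.2243 W = 120.3242 kW

120.3242 kW


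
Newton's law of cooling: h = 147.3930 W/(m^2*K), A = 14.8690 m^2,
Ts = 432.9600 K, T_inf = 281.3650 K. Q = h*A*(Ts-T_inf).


dT = 151.5950 K
Q = 147.3930 * 14.8690 * 151.5950 = 332233.5580 W

332233.5580 W


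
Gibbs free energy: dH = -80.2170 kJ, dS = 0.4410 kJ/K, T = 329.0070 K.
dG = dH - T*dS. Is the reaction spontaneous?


T*dS = 329.0070 * 0.4410 = 145.0921 kJ
dG = -80.2170 - 145.0921 = -225.3091 kJ (spontaneous)

dG = -225.3091 kJ, spontaneous


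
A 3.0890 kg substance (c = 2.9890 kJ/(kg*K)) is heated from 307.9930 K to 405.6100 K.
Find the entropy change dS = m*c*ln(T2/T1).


T2/T1 = 1.3169
ln(T2/T1) = 0.2753
dS = 3.0890 * 2.9890 * 0.2753 = 2.5420 kJ/K

2.5420 kJ/K


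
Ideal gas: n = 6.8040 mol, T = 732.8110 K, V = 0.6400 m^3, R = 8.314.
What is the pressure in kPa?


P = nRT/V = 6.8040 * 8.314 * 732.8110 / 0.6400
= 41453.9868 / 0.6400 = 64771.8544 Pa = 64.7719 kPa

64.7719 kPa


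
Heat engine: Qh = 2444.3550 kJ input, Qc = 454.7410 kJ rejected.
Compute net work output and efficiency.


W = 2444.3550 - 454.7410 = 1989.6140 kJ
eta = 1989.6140 / 2444.3550 = 0.8140 = 81.3963%

W = 1989.6140 kJ, eta = 81.3963%


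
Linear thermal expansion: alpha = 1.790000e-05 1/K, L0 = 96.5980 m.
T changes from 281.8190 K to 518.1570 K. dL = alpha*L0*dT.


dT = 236.3380 K
dL = 1.790000e-05 * 96.5980 * 236.3380 = 0.408653 m
L_final = 97.006653 m

dL = 0.408653 m


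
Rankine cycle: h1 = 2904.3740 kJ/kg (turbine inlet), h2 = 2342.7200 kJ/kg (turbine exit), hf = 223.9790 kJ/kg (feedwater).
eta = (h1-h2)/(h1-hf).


W = 561.6540 kJ/kg
Q_in = 2680.3950 kJ/kg
eta = 0.2095 = 20.9542%

eta = 20.9542%


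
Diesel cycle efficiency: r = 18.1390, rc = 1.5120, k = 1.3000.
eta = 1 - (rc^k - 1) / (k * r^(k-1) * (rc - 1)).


r^(k-1) = 2.3855
rc^k = 1.7117
eta = 0.5518 = 55.1797%

55.1797%


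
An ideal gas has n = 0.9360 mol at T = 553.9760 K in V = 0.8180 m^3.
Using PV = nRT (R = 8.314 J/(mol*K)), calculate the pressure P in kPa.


P = nRT/V = 0.9360 * 8.314 * 553.9760 / 0.8180
= 4310.9881 / 0.8180 = 5270.1565 Pa = 5.2702 kPa

5.2702 kPa


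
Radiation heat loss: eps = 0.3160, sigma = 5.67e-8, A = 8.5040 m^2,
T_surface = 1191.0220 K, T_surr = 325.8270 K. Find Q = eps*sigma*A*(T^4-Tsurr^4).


T^4 = 2.0122e+12
Tsurr^4 = 1.1271e+10
Q = 0.3160 * 5.67e-8 * 8.5040 * 2.0010e+12 = 304882.9840 W

304882.9840 W


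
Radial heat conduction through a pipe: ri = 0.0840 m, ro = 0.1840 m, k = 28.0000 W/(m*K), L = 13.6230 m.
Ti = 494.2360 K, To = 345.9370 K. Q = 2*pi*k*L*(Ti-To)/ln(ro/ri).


dT = 148.2990 K
ln(ro/ri) = 0.7841
Q = 2*pi*28.0000*13.6230*148.2990 / 0.7841 = 453280.3832 W

453280.3832 W


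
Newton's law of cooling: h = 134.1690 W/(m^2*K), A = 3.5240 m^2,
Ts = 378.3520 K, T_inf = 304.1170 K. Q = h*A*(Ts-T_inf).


dT = 74.2350 K
Q = 134.1690 * 3.5240 * 74.2350 = 35099.1659 W

35099.1659 W


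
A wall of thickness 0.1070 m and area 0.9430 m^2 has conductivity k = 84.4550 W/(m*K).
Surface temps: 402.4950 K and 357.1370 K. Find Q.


dT = 45.3580 K
Q = 84.4550 * 0.9430 * 45.3580 / 0.1070 = 33760.3685 W

33760.3685 W


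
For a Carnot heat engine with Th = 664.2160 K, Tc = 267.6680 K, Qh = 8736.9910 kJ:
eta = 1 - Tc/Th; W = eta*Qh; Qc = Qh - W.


eta = 1 - 267.6680/664.2160 = 0.5970
W = 0.5970 * 8736.9910 = 5216.1290 kJ
Qc = 8736.9910 - 5216.1290 = 3520.8620 kJ

eta = 59.7017%, W = 5216.1290 kJ, Qc = 3520.8620 kJ


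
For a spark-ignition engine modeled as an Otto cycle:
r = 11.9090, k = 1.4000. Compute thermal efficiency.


r^(k-1) = 2.6937
eta = 1 - 1/2.6937 = 0.6288 = 62.8764%

62.8764%


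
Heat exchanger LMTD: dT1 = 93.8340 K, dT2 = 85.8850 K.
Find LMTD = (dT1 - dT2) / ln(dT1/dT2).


dT1/dT2 = 1.0926
ln(dT1/dT2) = 0.0885
LMTD = 7.9490 / 0.0885 = 89.8009 K

89.8009 K


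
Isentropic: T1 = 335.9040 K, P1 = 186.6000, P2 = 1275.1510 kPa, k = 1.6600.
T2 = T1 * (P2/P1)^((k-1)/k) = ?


(k-1)/k = 0.3976
(P2/P1)^exp = 2.1471
T2 = 335.9040 * 2.1471 = 721.2137 K

721.2137 K


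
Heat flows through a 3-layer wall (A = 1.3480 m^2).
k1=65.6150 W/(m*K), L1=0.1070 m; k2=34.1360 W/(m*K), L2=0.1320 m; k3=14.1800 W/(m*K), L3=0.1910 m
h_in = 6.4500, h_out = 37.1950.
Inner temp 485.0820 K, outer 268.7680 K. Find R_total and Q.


R_conv_in = 1/(6.4500*1.3480) = 0.1150
R_1 = 0.1070/(65.6150*1.3480) = 0.0012
R_2 = 0.1320/(34.1360*1.3480) = 0.0029
R_3 = 0.1910/(14.1800*1.3480) = 0.0100
R_conv_out = 1/(37.1950*1.3480) = 0.0199
R_total = 0.1490 K/W
Q = 216.3140 / 0.1490 = 1451.4872 W

R_total = 0.1490 K/W, Q = 1451.4872 W


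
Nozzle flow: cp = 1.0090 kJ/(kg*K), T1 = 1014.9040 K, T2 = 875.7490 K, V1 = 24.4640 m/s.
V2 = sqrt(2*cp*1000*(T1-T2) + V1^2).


dT = 139.1550 K
2*cp*1000*dT = 280814.7900
V1^2 = 598.4873
V2 = sqrt(281413.2773) = 530.4840 m/s

530.4840 m/s


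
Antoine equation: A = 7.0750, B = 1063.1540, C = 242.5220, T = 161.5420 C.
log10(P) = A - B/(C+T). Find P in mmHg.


C+T = 404.0640
B/(C+T) = 2.6312
log10(P) = 7.0750 - 2.6312 = 4.4438
P = 10^4.4438 = 27787.3742 mmHg

27787.3742 mmHg


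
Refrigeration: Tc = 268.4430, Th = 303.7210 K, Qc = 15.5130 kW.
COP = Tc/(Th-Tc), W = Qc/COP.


COP = 268.4430 / 35.2780 = 7.6094
W = 15.5130 / 7.6094 = 2.0387 kW

COP = 7.6094, W = 2.0387 kW


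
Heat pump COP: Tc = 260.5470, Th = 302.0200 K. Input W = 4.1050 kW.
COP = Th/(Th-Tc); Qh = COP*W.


COP = 302.0200 / 41.4730 = 7.2823
Qh = 7.2823 * 4.1050 = 29.8940 kW

COP = 7.2823, Qh = 29.8940 kW


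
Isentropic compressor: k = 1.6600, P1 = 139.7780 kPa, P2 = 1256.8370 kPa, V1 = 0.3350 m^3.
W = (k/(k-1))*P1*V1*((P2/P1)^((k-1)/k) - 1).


(k-1)/k = 0.3976
(P2/P1)^exp = 2.3946
W = 2.5152 * 139.7780 * 0.3350 * (2.3946 - 1) = 164.2500 kJ

164.2500 kJ


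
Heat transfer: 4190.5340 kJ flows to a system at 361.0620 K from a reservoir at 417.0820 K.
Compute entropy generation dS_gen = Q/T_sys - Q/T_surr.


dS_sys = 4190.5340/361.0620 = 11.6061 kJ/K
dS_surr = -4190.5340/417.0820 = -10.0473 kJ/K
dS_gen = 11.6061 - 10.0473 = 1.5589 kJ/K (irreversible)

dS_gen = 1.5589 kJ/K, irreversible


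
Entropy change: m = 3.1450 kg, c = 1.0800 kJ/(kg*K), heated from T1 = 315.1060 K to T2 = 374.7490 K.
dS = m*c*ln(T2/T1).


T2/T1 = 1.1893
ln(T2/T1) = 0.1733
dS = 3.1450 * 1.0800 * 0.1733 = 0.5888 kJ/K

0.5888 kJ/K


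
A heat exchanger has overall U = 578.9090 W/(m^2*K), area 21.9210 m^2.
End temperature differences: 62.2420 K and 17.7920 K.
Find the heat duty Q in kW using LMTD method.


LMTD = 35.4952 K
Q = 578.9090 * 21.9210 * 35.4952 = 450443.7905 W = 450.4438 kW

450.4438 kW


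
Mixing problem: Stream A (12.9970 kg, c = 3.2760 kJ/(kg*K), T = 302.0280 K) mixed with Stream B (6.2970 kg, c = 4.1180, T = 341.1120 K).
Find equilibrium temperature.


num = 21705.1911
den = 68.5092
Tf = 316.8215 K

316.8215 K


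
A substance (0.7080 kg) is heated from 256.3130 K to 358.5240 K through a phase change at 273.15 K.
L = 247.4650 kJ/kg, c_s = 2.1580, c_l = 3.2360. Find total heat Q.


Q1 (sensible, solid) = 0.7080 * 2.1580 * 16.8370 = 25.7246 kJ
Q2 (latent) = 0.7080 * 247.4650 = 175.2052 kJ
Q3 (sensible, liquid) = 0.7080 * 3.2360 * 85.3740 = 195.5993 kJ
Q_total = 396.5292 kJ

396.5292 kJ


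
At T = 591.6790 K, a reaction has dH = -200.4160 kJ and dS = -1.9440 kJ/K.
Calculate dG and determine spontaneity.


T*dS = 591.6790 * -1.9440 = -1150.2240 kJ
dG = -200.4160 + 1150.2240 = 949.8080 kJ (non-spontaneous)

dG = 949.8080 kJ, non-spontaneous


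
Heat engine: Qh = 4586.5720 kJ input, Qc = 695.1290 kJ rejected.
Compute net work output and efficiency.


W = 4586.5720 - 695.1290 = 3891.4430 kJ
eta = 3891.4430 / 4586.5720 = 0.8484 = 84.8443%

W = 3891.4430 kJ, eta = 84.8443%


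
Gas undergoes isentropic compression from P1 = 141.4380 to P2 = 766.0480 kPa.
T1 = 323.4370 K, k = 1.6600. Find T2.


(k-1)/k = 0.3976
(P2/P1)^exp = 1.9575
T2 = 323.4370 * 1.9575 = 633.1370 K

633.1370 K


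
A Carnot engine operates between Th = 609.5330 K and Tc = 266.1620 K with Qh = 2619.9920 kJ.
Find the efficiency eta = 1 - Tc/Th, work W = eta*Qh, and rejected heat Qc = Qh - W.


eta = 1 - 266.1620/609.5330 = 0.5633
W = 0.5633 * 2619.9920 = 1475.9320 kJ
Qc = 2619.9920 - 1475.9320 = 1144.0600 kJ

eta = 56.3335%, W = 1475.9320 kJ, Qc = 1144.0600 kJ


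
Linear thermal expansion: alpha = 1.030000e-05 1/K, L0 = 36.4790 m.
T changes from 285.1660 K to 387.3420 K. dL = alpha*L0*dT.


dT = 102.1760 K
dL = 1.030000e-05 * 36.4790 * 102.1760 = 0.038391 m
L_final = 36.517391 m

dL = 0.038391 m


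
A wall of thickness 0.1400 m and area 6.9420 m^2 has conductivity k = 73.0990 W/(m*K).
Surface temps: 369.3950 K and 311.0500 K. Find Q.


dT = 58.3450 K
Q = 73.0990 * 6.9420 * 58.3450 / 0.1400 = 211481.1453 W

211481.1453 W


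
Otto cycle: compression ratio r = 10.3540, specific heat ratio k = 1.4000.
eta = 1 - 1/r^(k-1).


r^(k-1) = 2.5471
eta = 1 - 1/2.5471 = 0.6074 = 60.7394%

60.7394%


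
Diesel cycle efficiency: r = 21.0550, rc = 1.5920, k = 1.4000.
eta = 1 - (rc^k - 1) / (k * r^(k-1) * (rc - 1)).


r^(k-1) = 3.3833
rc^k = 1.9174
eta = 0.6728 = 67.2823%

67.2823%


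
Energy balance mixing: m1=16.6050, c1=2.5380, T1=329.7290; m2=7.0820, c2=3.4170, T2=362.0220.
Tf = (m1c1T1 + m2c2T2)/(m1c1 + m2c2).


num = 22656.5714
den = 66.3427
Tf = 341.5082 K

341.5082 K


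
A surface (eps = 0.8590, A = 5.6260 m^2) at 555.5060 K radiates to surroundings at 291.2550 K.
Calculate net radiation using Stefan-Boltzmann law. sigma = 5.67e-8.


T^4 = 9.5226e+10
Tsurr^4 = 7.1960e+09
Q = 0.8590 * 5.67e-8 * 5.6260 * 8.8030e+10 = 24121.5876 W

24121.5876 W


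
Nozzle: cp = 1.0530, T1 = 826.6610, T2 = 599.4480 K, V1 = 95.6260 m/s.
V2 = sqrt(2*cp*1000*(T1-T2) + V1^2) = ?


dT = 227.2130 K
2*cp*1000*dT = 478510.5780
V1^2 = 9144.3319
V2 = sqrt(487654.9099) = 698.3229 m/s

698.3229 m/s


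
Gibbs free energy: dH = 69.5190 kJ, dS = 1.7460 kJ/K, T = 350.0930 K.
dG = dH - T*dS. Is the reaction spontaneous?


T*dS = 350.0930 * 1.7460 = 611.2624 kJ
dG = 69.5190 - 611.2624 = -541.7434 kJ (spontaneous)

dG = -541.7434 kJ, spontaneous


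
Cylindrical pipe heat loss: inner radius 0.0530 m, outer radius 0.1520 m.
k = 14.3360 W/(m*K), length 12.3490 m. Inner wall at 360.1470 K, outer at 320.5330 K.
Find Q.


dT = 39.6140 K
ln(ro/ri) = 1.0536
Q = 2*pi*14.3360*12.3490*39.6140 / 1.0536 = 41823.2023 W

41823.2023 W


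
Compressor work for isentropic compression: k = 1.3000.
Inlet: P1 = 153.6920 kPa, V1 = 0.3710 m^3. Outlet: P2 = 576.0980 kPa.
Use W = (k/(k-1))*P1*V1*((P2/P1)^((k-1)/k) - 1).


(k-1)/k = 0.2308
(P2/P1)^exp = 1.3565
W = 4.3333 * 153.6920 * 0.3710 * (1.3565 - 1) = 88.0906 kJ

88.0906 kJ


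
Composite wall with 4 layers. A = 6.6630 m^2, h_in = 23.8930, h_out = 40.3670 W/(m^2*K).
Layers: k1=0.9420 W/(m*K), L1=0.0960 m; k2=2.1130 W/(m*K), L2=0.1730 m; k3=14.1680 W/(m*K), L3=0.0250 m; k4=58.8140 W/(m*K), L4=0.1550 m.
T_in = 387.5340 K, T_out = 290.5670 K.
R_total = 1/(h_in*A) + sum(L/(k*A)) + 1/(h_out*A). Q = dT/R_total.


R_conv_in = 1/(23.8930*6.6630) = 0.0063
R_1 = 0.0960/(0.9420*6.6630) = 0.0153
R_2 = 0.1730/(2.1130*6.6630) = 0.0123
R_3 = 0.0250/(14.1680*6.6630) = 0.0003
R_4 = 0.1550/(58.8140*6.6630) = 0.0004
R_conv_out = 1/(40.3670*6.6630) = 0.0037
R_total = 0.0382 K/W
Q = 96.9670 / 0.0382 = 2535.5712 W

R_total = 0.0382 K/W, Q = 2535.5712 W


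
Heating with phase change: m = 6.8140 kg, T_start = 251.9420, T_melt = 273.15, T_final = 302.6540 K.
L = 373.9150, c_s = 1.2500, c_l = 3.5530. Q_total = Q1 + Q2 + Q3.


Q1 (sensible, solid) = 6.8140 * 1.2500 * 21.2080 = 180.6391 kJ
Q2 (latent) = 6.8140 * 373.9150 = 2547.8568 kJ
Q3 (sensible, liquid) = 6.8140 * 3.5530 * 29.5040 = 714.2960 kJ
Q_total = 3442.7920 kJ

3442.7920 kJ


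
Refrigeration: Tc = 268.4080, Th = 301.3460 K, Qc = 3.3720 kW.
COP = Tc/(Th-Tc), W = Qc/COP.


COP = 268.4080 / 32.9380 = 8.1489
W = 3.3720 / 8.1489 = 0.4138 kW

COP = 8.1489, W = 0.4138 kW


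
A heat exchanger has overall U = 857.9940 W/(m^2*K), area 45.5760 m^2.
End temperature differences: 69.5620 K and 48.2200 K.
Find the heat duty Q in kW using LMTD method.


LMTD = 58.2407 K
Q = 857.9940 * 45.5760 * 58.2407 = 2277441.7820 W = 2277.4418 kW

2277.4418 kW


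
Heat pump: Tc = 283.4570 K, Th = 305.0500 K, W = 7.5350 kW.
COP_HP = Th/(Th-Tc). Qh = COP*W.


COP = 305.0500 / 21.5930 = 14.1273
Qh = 14.1273 * 7.5350 = 106.4489 kW

COP = 14.1273, Qh = 106.4489 kW


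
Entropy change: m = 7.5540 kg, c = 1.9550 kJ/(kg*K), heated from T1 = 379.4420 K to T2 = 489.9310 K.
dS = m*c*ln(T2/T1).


T2/T1 = 1.2912
ln(T2/T1) = 0.2556
dS = 7.5540 * 1.9550 * 0.2556 = 3.7742 kJ/K

3.7742 kJ/K


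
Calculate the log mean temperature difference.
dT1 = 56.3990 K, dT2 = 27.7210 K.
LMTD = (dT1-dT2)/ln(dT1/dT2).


dT1/dT2 = 2.0345
ln(dT1/dT2) = 0.7103
LMTD = 28.6780 / 0.7103 = 40.3767 K

40.3767 K


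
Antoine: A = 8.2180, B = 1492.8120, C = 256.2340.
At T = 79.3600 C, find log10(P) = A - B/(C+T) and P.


C+T = 335.5940
B/(C+T) = 4.4483
log10(P) = 8.2180 - 4.4483 = 3.7697
P = 10^3.7697 = 5884.8060 mmHg

5884.8060 mmHg


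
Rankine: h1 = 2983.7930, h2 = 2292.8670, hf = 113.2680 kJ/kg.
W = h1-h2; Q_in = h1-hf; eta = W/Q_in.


W = 690.9260 kJ/kg
Q_in = 2870.5250 kJ/kg
eta = 0.2407 = 24.0697%

eta = 24.0697%


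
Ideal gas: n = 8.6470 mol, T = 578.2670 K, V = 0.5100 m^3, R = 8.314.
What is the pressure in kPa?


P = nRT/V = 8.6470 * 8.314 * 578.2670 / 0.5100
= 41572.2843 / 0.5100 = 81514.2829 Pa = 81.5143 kPa

81.5143 kPa


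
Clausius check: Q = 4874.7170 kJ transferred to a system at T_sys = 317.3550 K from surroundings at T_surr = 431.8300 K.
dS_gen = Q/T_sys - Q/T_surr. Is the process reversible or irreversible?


dS_sys = 4874.7170/317.3550 = 15.3605 kJ/K
dS_surr = -4874.7170/431.8300 = -11.2885 kJ/K
dS_gen = 15.3605 - 11.2885 = 4.0719 kJ/K (irreversible)

dS_gen = 4.0719 kJ/K, irreversible


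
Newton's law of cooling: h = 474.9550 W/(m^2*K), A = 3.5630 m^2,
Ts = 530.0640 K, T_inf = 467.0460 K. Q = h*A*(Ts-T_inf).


dT = 63.0180 K
Q = 474.9550 * 3.5630 * 63.0180 = 106643.1347 W

106643.1347 W


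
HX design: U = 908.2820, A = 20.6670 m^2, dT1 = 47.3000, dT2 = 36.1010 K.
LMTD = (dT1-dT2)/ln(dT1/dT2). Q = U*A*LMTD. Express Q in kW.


LMTD = 41.4487 K
Q = 908.2820 * 20.6670 * 41.4487 = 778051.8771 W = 778.0519 kW

778.0519 kW


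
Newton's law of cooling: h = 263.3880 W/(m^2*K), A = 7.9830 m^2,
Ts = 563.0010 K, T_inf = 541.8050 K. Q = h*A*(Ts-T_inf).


dT = 21.1960 K
Q = 263.3880 * 7.9830 * 21.1960 = 44567.2693 W

44567.2693 W


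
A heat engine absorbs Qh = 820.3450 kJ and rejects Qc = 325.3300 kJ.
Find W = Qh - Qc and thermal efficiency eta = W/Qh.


W = 820.3450 - 325.3300 = 495.0150 kJ
eta = 495.0150 / 820.3450 = 0.6034 = 60.3423%

W = 495.0150 kJ, eta = 60.3423%


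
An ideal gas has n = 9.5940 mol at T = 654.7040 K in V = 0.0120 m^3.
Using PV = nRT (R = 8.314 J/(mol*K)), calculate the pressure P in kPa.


P = nRT/V = 9.5940 * 8.314 * 654.7040 / 0.0120
= 52222.1477 / 0.0120 = 4351845.6403 Pa = 4351.8456 kPa

4351.8456 kPa


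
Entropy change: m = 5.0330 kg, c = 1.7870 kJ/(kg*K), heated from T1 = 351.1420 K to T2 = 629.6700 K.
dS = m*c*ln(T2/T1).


T2/T1 = 1.7932
ln(T2/T1) = 0.5840
dS = 5.0330 * 1.7870 * 0.5840 = 5.2525 kJ/K

5.2525 kJ/K


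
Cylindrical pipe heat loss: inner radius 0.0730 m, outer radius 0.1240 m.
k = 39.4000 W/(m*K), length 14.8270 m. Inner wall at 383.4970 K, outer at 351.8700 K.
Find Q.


dT = 31.6270 K
ln(ro/ri) = 0.5298
Q = 2*pi*39.4000*14.8270*31.6270 / 0.5298 = 219107.5217 W

219107.5217 W


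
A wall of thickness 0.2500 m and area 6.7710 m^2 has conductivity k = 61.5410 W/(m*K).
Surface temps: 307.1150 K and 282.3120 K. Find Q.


dT = 24.8030 K
Q = 61.5410 * 6.7710 * 24.8030 / 0.2500 = 41341.0561 W

41341.0561 W


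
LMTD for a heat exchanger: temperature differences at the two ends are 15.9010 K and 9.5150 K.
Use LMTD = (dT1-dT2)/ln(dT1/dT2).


dT1/dT2 = 1.6712
ln(dT1/dT2) = 0.5135
LMTD = 6.3860 / 0.5135 = 12.4359 K

12.4359 K


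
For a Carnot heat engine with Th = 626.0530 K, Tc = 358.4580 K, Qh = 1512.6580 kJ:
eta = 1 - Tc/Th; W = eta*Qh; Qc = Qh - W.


eta = 1 - 358.4580/626.0530 = 0.4274
W = 0.4274 * 1512.6580 = 646.5582 kJ
Qc = 1512.6580 - 646.5582 = 866.0998 kJ

eta = 42.7432%, W = 646.5582 kJ, Qc = 866.0998 kJ


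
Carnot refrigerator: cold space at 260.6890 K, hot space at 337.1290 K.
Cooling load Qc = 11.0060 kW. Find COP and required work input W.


COP = 260.6890 / 76.4400 = 3.4104
W = 11.0060 / 3.4104 = 3.2272 kW

COP = 3.4104, W = 3.2272 kW


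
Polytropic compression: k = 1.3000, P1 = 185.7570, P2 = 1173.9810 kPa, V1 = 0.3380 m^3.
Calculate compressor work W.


(k-1)/k = 0.2308
(P2/P1)^exp = 1.5303
W = 4.3333 * 185.7570 * 0.3380 * (1.5303 - 1) = 144.2837 kJ

144.2837 kJ


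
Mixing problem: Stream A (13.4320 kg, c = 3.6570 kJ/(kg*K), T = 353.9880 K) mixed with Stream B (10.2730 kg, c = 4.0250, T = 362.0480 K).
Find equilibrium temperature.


num = 32358.4416
den = 90.4696
Tf = 357.6718 K

357.6718 K


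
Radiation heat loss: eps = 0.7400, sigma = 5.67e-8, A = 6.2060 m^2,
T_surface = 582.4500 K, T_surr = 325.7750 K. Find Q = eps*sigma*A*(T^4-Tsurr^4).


T^4 = 1.1509e+11
Tsurr^4 = 1.1263e+10
Q = 0.7400 * 5.67e-8 * 6.2060 * 1.0383e+11 = 27035.3317 W

27035.3317 W


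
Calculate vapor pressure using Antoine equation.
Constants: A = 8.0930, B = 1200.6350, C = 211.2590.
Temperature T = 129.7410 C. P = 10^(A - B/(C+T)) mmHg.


C+T = 341.0000
B/(C+T) = 3.5209
log10(P) = 8.0930 - 3.5209 = 4.5721
P = 10^4.5721 = 37331.5693 mmHg

37331.5693 mmHg


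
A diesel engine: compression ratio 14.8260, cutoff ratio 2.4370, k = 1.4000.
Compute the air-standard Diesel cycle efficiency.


r^(k-1) = 2.9404
rc^k = 3.4801
eta = 0.5807 = 58.0740%

58.0740%


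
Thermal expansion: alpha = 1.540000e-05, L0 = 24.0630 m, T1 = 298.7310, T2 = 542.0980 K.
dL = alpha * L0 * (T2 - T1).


dT = 243.3670 K
dL = 1.540000e-05 * 24.0630 * 243.3670 = 0.090185 m
L_final = 24.153185 m

dL = 0.090185 m


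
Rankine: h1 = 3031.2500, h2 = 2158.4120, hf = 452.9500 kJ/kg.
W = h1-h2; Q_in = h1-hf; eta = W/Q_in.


W = 872.8380 kJ/kg
Q_in = 2578.3000 kJ/kg
eta = 0.3385 = 33.8532%

eta = 33.8532%


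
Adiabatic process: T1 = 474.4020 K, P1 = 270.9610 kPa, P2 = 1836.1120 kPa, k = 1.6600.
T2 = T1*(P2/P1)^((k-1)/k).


(k-1)/k = 0.3976
(P2/P1)^exp = 2.1399
T2 = 474.4020 * 2.1399 = 1015.1754 K

1015.1754 K


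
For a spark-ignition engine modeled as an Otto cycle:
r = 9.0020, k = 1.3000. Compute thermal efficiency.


r^(k-1) = 1.9333
eta = 1 - 1/1.9333 = 0.4828 = 48.2753%

48.2753%


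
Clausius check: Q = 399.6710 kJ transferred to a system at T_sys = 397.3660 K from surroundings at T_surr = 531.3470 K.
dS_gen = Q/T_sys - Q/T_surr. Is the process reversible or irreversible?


dS_sys = 399.6710/397.3660 = 1.0058 kJ/K
dS_surr = -399.6710/531.3470 = -0.7522 kJ/K
dS_gen = 1.0058 - 0.7522 = 0.2536 kJ/K (irreversible)

dS_gen = 0.2536 kJ/K, irreversible


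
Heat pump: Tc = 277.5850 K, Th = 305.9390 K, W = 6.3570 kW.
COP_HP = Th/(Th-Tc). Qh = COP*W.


COP = 305.9390 / 28.3540 = 10.7900
Qh = 10.7900 * 6.3570 = 68.5919 kW

COP = 10.7900, Qh = 68.5919 kW


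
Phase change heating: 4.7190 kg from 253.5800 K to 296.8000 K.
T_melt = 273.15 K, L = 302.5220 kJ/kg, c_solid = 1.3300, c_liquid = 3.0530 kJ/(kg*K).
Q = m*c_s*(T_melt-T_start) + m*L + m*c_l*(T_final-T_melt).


Q1 (sensible, solid) = 4.7190 * 1.3300 * 19.5700 = 122.8266 kJ
Q2 (latent) = 4.7190 * 302.5220 = 1427.6013 kJ
Q3 (sensible, liquid) = 4.7190 * 3.0530 * 23.6500 = 340.7281 kJ
Q_total = 1891.1560 kJ

1891.1560 kJ


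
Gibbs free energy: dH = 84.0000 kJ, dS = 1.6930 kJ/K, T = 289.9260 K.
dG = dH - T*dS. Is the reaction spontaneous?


T*dS = 289.9260 * 1.6930 = 490.8447 kJ
dG = 84.0000 - 490.8447 = -406.8447 kJ (spontaneous)

dG = -406.8447 kJ, spontaneous


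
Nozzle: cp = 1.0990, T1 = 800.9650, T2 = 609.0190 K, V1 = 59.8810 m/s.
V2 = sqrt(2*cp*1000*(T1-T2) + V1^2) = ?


dT = 191.9460 K
2*cp*1000*dT = 421897.3080
V1^2 = 3585.7342
V2 = sqrt(425483.0422) = 652.2906 m/s

652.2906 m/s


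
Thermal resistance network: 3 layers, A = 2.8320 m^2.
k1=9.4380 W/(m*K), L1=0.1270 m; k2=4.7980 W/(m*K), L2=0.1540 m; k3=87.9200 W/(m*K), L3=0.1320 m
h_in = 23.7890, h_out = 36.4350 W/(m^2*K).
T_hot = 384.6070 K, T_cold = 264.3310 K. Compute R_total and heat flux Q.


R_conv_in = 1/(23.7890*2.8320) = 0.0148
R_1 = 0.1270/(9.4380*2.8320) = 0.0048
R_2 = 0.1540/(4.7980*2.8320) = 0.0113
R_3 = 0.1320/(87.9200*2.8320) = 0.0005
R_conv_out = 1/(36.4350*2.8320) = 0.0097
R_total = 0.0411 K/W
Q = 120.2760 / 0.0411 = 2922.8704 W

R_total = 0.0411 K/W, Q = 2922.8704 W


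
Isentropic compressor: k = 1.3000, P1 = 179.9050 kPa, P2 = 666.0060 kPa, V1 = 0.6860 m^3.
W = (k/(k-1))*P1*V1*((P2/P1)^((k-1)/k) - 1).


(k-1)/k = 0.2308
(P2/P1)^exp = 1.3526
W = 4.3333 * 179.9050 * 0.6860 * (1.3526 - 1) = 188.5828 kJ

188.5828 kJ


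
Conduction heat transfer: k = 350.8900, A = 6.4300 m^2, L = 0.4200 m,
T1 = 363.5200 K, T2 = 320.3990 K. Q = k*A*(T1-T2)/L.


dT = 43.1210 K
Q = 350.8900 * 6.4300 * 43.1210 / 0.4200 = 231644.2358 W

231644.2358 W


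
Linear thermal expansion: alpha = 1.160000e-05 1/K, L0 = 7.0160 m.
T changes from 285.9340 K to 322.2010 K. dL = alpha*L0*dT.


dT = 36.2670 K
dL = 1.160000e-05 * 7.0160 * 36.2670 = 0.002952 m
L_final = 7.018952 m

dL = 0.002952 m


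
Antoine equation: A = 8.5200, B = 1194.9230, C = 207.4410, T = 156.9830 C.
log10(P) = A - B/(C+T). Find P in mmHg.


C+T = 364.4240
B/(C+T) = 3.2789
log10(P) = 8.5200 - 3.2789 = 5.2411
P = 10^5.2411 = 174206.3276 mmHg

174206.3276 mmHg


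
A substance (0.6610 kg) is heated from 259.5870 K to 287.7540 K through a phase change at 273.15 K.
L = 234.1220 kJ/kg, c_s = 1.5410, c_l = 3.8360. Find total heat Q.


Q1 (sensible, solid) = 0.6610 * 1.5410 * 13.5630 = 13.8153 kJ
Q2 (latent) = 0.6610 * 234.1220 = 154.7546 kJ
Q3 (sensible, liquid) = 0.6610 * 3.8360 * 14.6040 = 37.0298 kJ
Q_total = 205.5998 kJ

205.5998 kJ


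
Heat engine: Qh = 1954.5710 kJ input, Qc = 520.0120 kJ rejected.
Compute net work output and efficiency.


W = 1954.5710 - 520.0120 = 1434.5590 kJ
eta = 1434.5590 / 1954.5710 = 0.7340 = 73.3951%

W = 1434.5590 kJ, eta = 73.3951%


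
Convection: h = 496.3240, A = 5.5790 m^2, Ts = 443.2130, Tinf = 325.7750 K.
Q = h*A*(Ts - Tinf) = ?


dT = 117.4380 K
Q = 496.3240 * 5.5790 * 117.4380 = 325184.8351 W

325184.8351 W


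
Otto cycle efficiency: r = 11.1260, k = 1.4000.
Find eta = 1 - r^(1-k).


r^(k-1) = 2.6214
eta = 1 - 1/2.6214 = 0.6185 = 61.8526%

61.8526%


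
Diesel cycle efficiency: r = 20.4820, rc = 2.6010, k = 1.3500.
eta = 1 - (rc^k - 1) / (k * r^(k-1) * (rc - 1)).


r^(k-1) = 2.8773
rc^k = 3.6345
eta = 0.5764 = 57.6371%

57.6371%


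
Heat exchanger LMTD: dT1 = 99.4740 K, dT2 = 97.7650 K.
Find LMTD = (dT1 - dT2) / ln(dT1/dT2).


dT1/dT2 = 1.0175
ln(dT1/dT2) = 0.0173
LMTD = 1.7090 / 0.0173 = 98.6170 K

98.6170 K


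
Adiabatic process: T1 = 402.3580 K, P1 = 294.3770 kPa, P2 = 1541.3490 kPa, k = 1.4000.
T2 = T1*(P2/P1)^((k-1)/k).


(k-1)/k = 0.2857
(P2/P1)^exp = 1.6048
T2 = 402.3580 * 1.6048 = 645.7143 K

645.7143 K


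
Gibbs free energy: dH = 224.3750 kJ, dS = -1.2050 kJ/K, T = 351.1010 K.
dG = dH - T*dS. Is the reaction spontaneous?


T*dS = 351.1010 * -1.2050 = -423.0767 kJ
dG = 224.3750 + 423.0767 = 647.4517 kJ (non-spontaneous)

dG = 647.4517 kJ, non-spontaneous


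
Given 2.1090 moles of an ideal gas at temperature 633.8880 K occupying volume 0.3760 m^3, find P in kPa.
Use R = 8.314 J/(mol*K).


P = nRT/V = 2.1090 * 8.314 * 633.8880 / 0.3760
= 11114.7355 / 0.3760 = 29560.4666 Pa = 29.5605 kPa

29.5605 kPa


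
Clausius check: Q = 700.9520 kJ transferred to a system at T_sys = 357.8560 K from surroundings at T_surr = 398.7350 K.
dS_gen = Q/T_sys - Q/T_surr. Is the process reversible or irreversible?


dS_sys = 700.9520/357.8560 = 1.9588 kJ/K
dS_surr = -700.9520/398.7350 = -1.7579 kJ/K
dS_gen = 1.9588 - 1.7579 = 0.2008 kJ/K (irreversible)

dS_gen = 0.2008 kJ/K, irreversible


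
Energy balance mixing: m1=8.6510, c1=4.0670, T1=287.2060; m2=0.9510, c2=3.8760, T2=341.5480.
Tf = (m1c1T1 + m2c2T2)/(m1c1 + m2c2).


num = 11363.9178
den = 38.8697
Tf = 292.3593 K

292.3593 K


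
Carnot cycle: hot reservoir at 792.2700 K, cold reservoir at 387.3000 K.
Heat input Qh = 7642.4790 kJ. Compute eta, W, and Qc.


eta = 1 - 387.3000/792.2700 = 0.5112
W = 0.5112 * 7642.4790 = 3906.4646 kJ
Qc = 7642.4790 - 3906.4646 = 3736.0144 kJ

eta = 51.1152%, W = 3906.4646 kJ, Qc = 3736.0144 kJ


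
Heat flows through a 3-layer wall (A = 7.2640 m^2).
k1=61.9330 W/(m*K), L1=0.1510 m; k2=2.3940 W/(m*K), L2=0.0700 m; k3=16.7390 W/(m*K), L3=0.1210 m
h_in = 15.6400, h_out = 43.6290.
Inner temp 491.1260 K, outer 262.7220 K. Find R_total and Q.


R_conv_in = 1/(15.6400*7.2640) = 0.0088
R_1 = 0.1510/(61.9330*7.2640) = 0.0003
R_2 = 0.0700/(2.3940*7.2640) = 0.0040
R_3 = 0.1210/(16.7390*7.2640) = 0.0010
R_conv_out = 1/(43.6290*7.2640) = 0.0032
R_total = 0.0173 K/W
Q = 228.4040 / 0.0173 = 13192.2067 W

R_total = 0.0173 K/W, Q = 13192.2067 W
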